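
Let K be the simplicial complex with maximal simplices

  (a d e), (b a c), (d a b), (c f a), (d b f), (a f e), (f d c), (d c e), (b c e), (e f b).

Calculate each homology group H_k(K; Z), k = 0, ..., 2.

K has 6 vertices, 15 edges, 10 triangles.
rank ∂_0 = 0, rank ∂_1 = 5 ⇒ b_0 = 6 − 0 − 5 = 1; all invariant factors of ∂_1 are 1 so no torsion. So H_0 ≅ Z.
rank ∂_1 = 5, rank ∂_2 = 10 ⇒ b_1 = 15 − 5 − 10 = 0; ∂_2 has invariant factor(s) [2] giving torsion. So H_1 ≅ Z/2Z.
rank ∂_2 = 10, rank ∂_3 = 0 ⇒ b_2 = 10 − 10 − 0 = 0. So H_2 ≅ 0.

H_0 ≅ Z,  H_1 ≅ Z/2Z,  H_2 = 0.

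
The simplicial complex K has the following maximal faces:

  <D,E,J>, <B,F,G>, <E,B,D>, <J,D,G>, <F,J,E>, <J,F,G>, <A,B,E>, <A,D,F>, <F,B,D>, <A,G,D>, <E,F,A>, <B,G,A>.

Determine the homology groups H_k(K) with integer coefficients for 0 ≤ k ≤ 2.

H_0 = Z,  H_1 = Z/2,  H_2 = 0.

Take the total order A < B < D < E < F < G < J on the vertex set. Then K (dimension 2) consists of the simplices:

  0-simplices (7): A, B, D, E, F, G, J
  1-simplices (18): AB, AD, AE, AF, AG, BD, BE, BF, BG, DE, DF, DG, DJ, EF, EJ, FG, FJ, GJ
  2-simplices (12): ABE, ABG, ADF, ADG, AEF, BDE, BDF, BFG, DEJ, DGJ, EFJ, FGJ

so the chain groups are C_0 ≅ Z^7, C_1 ≅ Z^18, C_2 ≅ Z^12.

∂_1: C_1 → C_0 maps an edge to its endpoints' difference, ∂[p,q] = q − p. For instance
  ∂BG = G − B.
The resulting 7×18 matrix has rank 6, and its Smith normal form has invariant factors (1,1,1,1,1,1).

Boundary ∂_2: C_2 → C_1 sends each 2-simplex [p,q,r] to [q,r] − [p,r] + [p,q]. For instance
  ∂DGJ = GJ − DJ + DG,
  ∂BFG = FG − BG + BF.
The resulting 18×12 matrix has rank 12, and its Smith normal form has invariant factors (1,1,1,1,1,1,1,1,1,1,1,2).

Now H_k = ker ∂_k / im ∂_{k+1}, so:

  H_0: rank C_0 − rank ∂_1 = 7 − 6 = 1, and the invariant factors of ∂_1 are all 1, so H_0 = Z.
  H_1: rank ker ∂_1 − rank ∂_2 = (18 − 6) − 12 = 0, and ∂_2 has invariant factor 2 > 1, so H_1 = Z/2.
  H_2: rank ker ∂_2 − rank ∂_3 = (12 − 12) − 0 = 0, and there is no ∂_3, so H_2 = 0.

As a check, the Euler characteristic is 7 − 18 + 12 = 1, which agrees with 1 − 0 + 0 = 1.
(K is a triangulation of the real projective plane RP^2.)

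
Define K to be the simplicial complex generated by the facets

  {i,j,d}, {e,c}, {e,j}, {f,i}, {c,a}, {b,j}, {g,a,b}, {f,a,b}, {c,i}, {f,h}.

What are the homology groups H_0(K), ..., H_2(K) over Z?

K has 10 vertices, 15 edges, 3 triangles.
rank ∂_0 = 0, rank ∂_1 = 9 ⇒ b_0 = 10 − 0 − 9 = 1; all invariant factors of ∂_1 are 1 so no torsion. So H_0 = Z.
rank ∂_1 = 9, rank ∂_2 = 3 ⇒ b_1 = 15 − 9 − 3 = 3; all invariant factors of ∂_2 are 1 so no torsion. So H_1 = Z^3.
rank ∂_2 = 3, rank ∂_3 = 0 ⇒ b_2 = 3 − 3 − 0 = 0. So H_2 = 0.

H_0 = Z,  H_1 = Z^3,  H_2 = 0.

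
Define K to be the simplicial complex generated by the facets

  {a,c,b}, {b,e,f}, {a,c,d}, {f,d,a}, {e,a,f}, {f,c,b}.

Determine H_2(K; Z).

H_2 ≅ 0.

Order the vertices as a < b < c < d < e < f. Listing each simplex with vertices in this order, K has dimension 2 with simplices:

  0-simplices (6): a, b, c, d, e, f
  1-simplices (12): ab, ac, ad, ae, af, bc, be, bf, cd, cf, df, ef
  2-simplices (6): abc, acd, adf, aef, bcf, bef

giving chain groups C_0 ≅ Z^6, C_1 ≅ Z^12, C_2 ≅ Z^6.

∂_1: C_1 → C_0 maps an edge to its endpoints' difference, ∂[p,q] = q − p. For instance
  ∂cf = f − c.
This gives a 6×12 integer matrix of rank 5; reducing to Smith normal form yields diagonal entries (1,1,1,1,1).

The boundary map ∂_2: C_2 → C_1 sends each 2-simplex [p,q,r] to [q,r] − [p,r] + [p,q]. For instance
  ∂abc = bc − ac + ab,
  ∂adf = df − af + ad.
The 12×6 boundary matrix has rank 6 and Smith normal form diag(1,1,1,1,1,1).

Reading off H_k = ker ∂_k / im ∂_{k+1}:

  H_2: rank ker ∂_2 − rank ∂_3 = (6 − 6) − 0 = 0, and there is no ∂_3, so H_2 ≅ 0.

(K is a triangulation of the cylinder S^1 x I.)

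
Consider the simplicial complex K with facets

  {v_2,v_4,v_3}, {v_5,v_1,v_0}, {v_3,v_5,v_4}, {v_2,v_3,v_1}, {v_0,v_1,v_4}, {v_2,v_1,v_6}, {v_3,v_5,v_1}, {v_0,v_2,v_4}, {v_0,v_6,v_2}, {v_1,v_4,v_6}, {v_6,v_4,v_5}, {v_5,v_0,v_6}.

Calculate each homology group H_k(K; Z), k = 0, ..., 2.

H_0 = Z,  H_1 = Z_2,  H_2 = 0.

Take the total order v_0 < v_1 < v_2 < v_3 < v_4 < v_5 < v_6 on the vertex set. Then K (dimension 2) consists of the simplices:

  0-simplices (7): [v_0], [v_1], [v_2], [v_3], [v_4], [v_5], [v_6]
  1-simplices (18): (18 of them)
  2-simplices (12): (12 of them)

giving chain groups C_0 ≅ Z^7, C_1 ≅ Z^18, C_2 ≅ Z^12.

The boundary map ∂_1: C_1 → C_0 sends each edge [p,q] (with p < q) to q − p. For instance
  ∂[v_3,v_4] = [v_4] − [v_3].
This gives a 7×18 integer matrix of rank 6; reducing to Smith normal form yields diagonal entries (1,1,1,1,1,1).

Boundary ∂_2: C_2 → C_1 acts by ∂[p,q,r] = [q,r] − [p,r] + [p,q]. For instance
  ∂[v_0,v_1,v_5] = [v_1,v_5] − [v_0,v_5] + [v_0,v_1],
  ∂[v_0,v_2,v_6] = [v_2,v_6] − [v_0,v_6] + [v_0,v_2].
The 18×12 boundary matrix has rank 12 and Smith normal form diag(1,1,1,1,1,1,1,1,1,1,1,2).

Reading off H_k = ker ∂_k / im ∂_{k+1}:

  H_0: rank C_0 − rank ∂_1 = 7 − 6 = 1, and the invariant factors of ∂_1 are all 1, so H_0 = Z.
  H_1: rank ker ∂_1 − rank ∂_2 = (18 − 6) − 12 = 0, and ∂_2 has invariant factor 2 > 1, so H_1 = Z_2.
  H_2: rank ker ∂_2 − rank ∂_3 = (12 − 12) − 0 = 0, and there is no ∂_3, so H_2 = 0.

As a check, the Euler characteristic is 7 − 18 + 12 = 1, which agrees with 1 − 0 + 0 = 1.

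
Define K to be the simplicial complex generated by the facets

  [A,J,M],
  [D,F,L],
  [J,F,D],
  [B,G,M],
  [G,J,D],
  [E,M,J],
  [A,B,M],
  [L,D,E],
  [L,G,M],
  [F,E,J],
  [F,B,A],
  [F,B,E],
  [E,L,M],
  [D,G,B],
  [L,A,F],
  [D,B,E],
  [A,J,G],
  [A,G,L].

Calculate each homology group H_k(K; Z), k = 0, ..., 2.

H_0 = Z,  H_1 = Z ⊕ Z/2Z,  H_2 = 0.

Order the vertices as A < B < D < E < F < G < J < L < M. Listing each simplex with vertices in this order, K has dimension 2 with simplices:

  0-simplices (9): A, B, D, E, F, G, J, L, M
  1-simplices (27): AB, AF, AG, AJ, AL, AM, BD, BE, BF, BG, BM, DE, DF, DG, DJ, DL, EF, EJ, EL, EM, FJ, FL, GJ, GL, GM, JM, LM
  2-simplices (18): ABF, ABM, AFL, AGJ, AGL, AJM, BDE, BDG, BEF, BGM, DEL, DFJ, DFL, DGJ, EFJ, EJM, ELM, GLM

giving chain groups C_0 ≅ Z^9, C_1 ≅ Z^27, C_2 ≅ Z^18.

The boundary map ∂_1: C_1 → C_0 maps an edge to its endpoints' difference, ∂[p,q] = q − p. For instance
  ∂BG = G − B.
As a 9×27 matrix over Z this has rank 8, with invariant factors (1,1,1,1,1,1,1,1).

∂_2: C_2 → C_1 maps a triangle to the signed sum of its edges. For instance
  ∂GLM = LM − GM + GL,
  ∂ABF = BF − AF + AB.
As a 27×18 matrix over Z this has rank 18, with invariant factors (1,1,1,1,1,1,1,1,1,1,1,1,1,1,1,1,1,2).

From H_k ≅ ker(∂_k) / im(∂_{k+1}) we obtain:

  H_0: rank C_0 − rank ∂_1 = 9 − 8 = 1, and the invariant factors of ∂_1 are all 1, so H_0 = Z.
  H_1: rank ker ∂_1 − rank ∂_2 = (27 − 8) − 18 = 1, and ∂_2 has invariant factor 2 > 1, so H_1 = Z ⊕ Z/2Z.
  H_2: rank ker ∂_2 − rank ∂_3 = (18 − 18) − 0 = 0, and there is no ∂_3, so H_2 = 0.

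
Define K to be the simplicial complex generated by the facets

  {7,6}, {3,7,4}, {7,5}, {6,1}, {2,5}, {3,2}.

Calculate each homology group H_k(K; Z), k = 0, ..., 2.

We work with the vertex ordering 1 < 2 < 3 < 4 < 5 < 6 < 7. The simplices of K, each written with vertices in increasing order, are:

  0-simplices (7): [1], [2], [3], [4], [5], [6], [7]
  1-simplices (8): [1,6], [2,3], [2,5], [3,4], [3,7], [4,7], [5,7], [6,7]
  2-simplices (1): [3,4,7]

Hence C_0 ≅ Z^7, C_1 ≅ Z^8, C_2 ≅ Z^1.

Boundary ∂_1: C_1 → C_0 sends each edge [p,q] (with p < q) to q − p. For instance
  ∂[1,6] = [6] − [1].
As a 7×8 matrix over Z this has rank 6, with invariant factors (1,1,1,1,1,1).

∂_2: C_2 → C_1 acts by ∂[p,q,r] = [q,r] − [p,r] + [p,q]. For instance
  ∂[3,4,7] = [4,7] − [3,7] + [3,4].
The resulting 8×1 matrix has rank 1, and its Smith normal form has invariant factors (1).

Computing H_k = (kernel of ∂_k) / (image of ∂_{k+1}):

  H_0: rank C_0 − rank ∂_1 = 7 − 6 = 1, and the invariant factors of ∂_1 are all 1, so H_0 ≅ Z.
  H_1: rank ker ∂_1 − rank ∂_2 = (8 − 6) − 1 = 1, and the invariant factors of ∂_2 are all 1, so H_1 ≅ Z.
  H_2: rank ker ∂_2 − rank ∂_3 = (1 − 1) − 0 = 0, and there is no ∂_3, so H_2 ≅ 0.

As a check, the Euler characteristic is 7 − 8 + 1 = 0, which agrees with 1 − 1 + 0 = 0.

H_0 ≅ Z,  H_1 ≅ Z,  H_2 = 0.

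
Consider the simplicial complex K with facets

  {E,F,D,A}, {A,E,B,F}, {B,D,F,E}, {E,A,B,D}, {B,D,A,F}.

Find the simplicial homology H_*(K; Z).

H_0 = Z,  H_1 = 0,  H_2 = 0,  H_3 = Z.

Order the vertices as A < B < D < E < F. Listing each simplex with vertices in this order, K has dimension 3 with simplices:

  0-simplices (5): A, B, D, E, F
  1-simplices (10): AB, AD, AE, AF, BD, BE, BF, DE, DF, EF
  2-simplices (10): ABD, ABE, ABF, ADE, ADF, AEF, BDE, BDF, BEF, DEF
  3-simplices (5): ABDE, ABDF, ABEF, ADEF, BDEF

giving chain groups C_0 ≅ Z^5, C_1 ≅ Z^10, C_2 ≅ Z^10, C_3 ≅ Z^5.

Boundary ∂_1: C_1 → C_0 maps an edge to its endpoints' difference, ∂[p,q] = q − p.
This gives a 5×10 integer matrix of rank 4; reducing to Smith normal form yields diagonal entries (1,1,1,1).

The boundary map ∂_2: C_2 → C_1 sends each 2-simplex [p,q,r] to [q,r] − [p,r] + [p,q]. For instance
  ∂BEF = EF − BF + BE,
  ∂ADE = DE − AE + AD.
The 10×10 boundary matrix has rank 6 and Smith normal form diag(1,1,1,1,1,1).

The boundary map ∂_3: C_3 → C_2 sends each 3-simplex σ to the alternating sum Σ_i (−1)^i (σ with its i-th vertex removed). For instance
  ∂ADEF = DEF − AEF + ADF − ADE,
  ∂ABDF = BDF − ADF + ABF − ABD.
As a 10×5 matrix over Z this has rank 4, with invariant factors (1,1,1,1).

Reading off H_k = ker ∂_k / im ∂_{k+1}:

  H_0: rank C_0 − rank ∂_1 = 5 − 4 = 1, and the invariant factors of ∂_1 are all 1, so H_0 ≅ Z.
  H_1: rank ker ∂_1 − rank ∂_2 = (10 − 4) − 6 = 0, and the invariant factors of ∂_2 are all 1, so H_1 ≅ 0.
  H_2: rank ker ∂_2 − rank ∂_3 = (10 − 6) − 4 = 0, and the invariant factors of ∂_3 are all 1, so H_2 ≅ 0.
  H_3: rank ker ∂_3 − rank ∂_4 = (5 − 4) − 0 = 1, and there is no ∂_4, so H_3 ≅ Z.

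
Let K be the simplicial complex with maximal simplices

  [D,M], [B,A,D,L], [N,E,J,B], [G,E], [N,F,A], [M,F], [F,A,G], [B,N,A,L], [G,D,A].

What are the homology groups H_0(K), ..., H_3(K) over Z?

Fix the vertex order A < B < D < E < F < G < J < L < M < N and write every simplex with vertices in increasing order. Then dim K = 3 and the simplices of K are:

  0-simplices (10): A, B, D, E, F, G, J, L, M, N
  1-simplices (22): AB, AD, AF, AG, AL, AN, BD, BE, BJ, BL, BN, DG, DL, DM, EG, EJ, EN, FG, FM, FN, JN, LN
  2-simplices (14): ABD, ABL, ABN, ADG, ADL, AFG, AFN, ALN, BDL, BEJ, BEN, BJN, BLN, EJN
  3-simplices (3): ABDL, ABLN, BEJN

Hence C_0 ≅ Z^10, C_1 ≅ Z^22, C_2 ≅ Z^14, C_3 ≅ Z^3.

∂_1: C_1 → C_0 is given by ∂[p,q] = [q] − [p].
As a 10×22 matrix over Z this has rank 9, with invariant factors (1,1,1,1,1,1,1,1,1).

The boundary map ∂_2: C_2 → C_1 maps a triangle to the signed sum of its edges. For instance
  ∂BEJ = EJ − BJ + BE,
  ∂AFN = FN − AN + AF.
As a 22×14 matrix over Z this has rank 11, with invariant factors (1,1,1,1,1,1,1,1,1,1,1).

∂_3: C_3 → C_2 sends each 3-simplex σ to the alternating sum Σ_i (−1)^i (σ with its i-th vertex removed). For instance
  ∂ABDL = BDL − ADL + ABL − ABD,
  ∂BEJN = EJN − BJN + BEN − BEJ.
The 14×3 boundary matrix has rank 3 and Smith normal form diag(1,1,1).

From H_k ≅ ker(∂_k) / im(∂_{k+1}) we obtain:

  H_0: rank C_0 − rank ∂_1 = 10 − 9 = 1, and the invariant factors of ∂_1 are all 1, so H_0 = Z.
  H_1: rank ker ∂_1 − rank ∂_2 = (22 − 9) − 11 = 2, and the invariant factors of ∂_2 are all 1, so H_1 = Z^2.
  H_2: rank ker ∂_2 − rank ∂_3 = (14 − 11) − 3 = 0, and the invariant factors of ∂_3 are all 1, so H_2 = 0.
  H_3: rank ker ∂_3 − rank ∂_4 = (3 − 3) − 0 = 0, and there is no ∂_4, so H_3 = 0.

H_0 ≅ Z,  H_1 ≅ Z^2,  H_2 = 0,  H_3 = 0.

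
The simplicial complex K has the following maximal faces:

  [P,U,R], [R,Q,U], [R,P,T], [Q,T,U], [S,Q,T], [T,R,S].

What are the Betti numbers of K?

Order the vertices as P < Q < R < S < T < U. Listing each simplex with vertices in this order, K has dimension 2 with simplices:

  0-simplices (6): P, Q, R, S, T, U
  1-simplices (12): PR, PT, PU, QR, QS, QT, QU, RS, RT, RU, ST, TU
  2-simplices (6): PRT, PRU, QRU, QST, QTU, RST

giving chain groups C_0 ≅ Z^6, C_1 ≅ Z^12, C_2 ≅ Z^6.

Boundary ∂_1: C_1 → C_0 maps an edge to its endpoints' difference, ∂[p,q] = q − p. For instance
  ∂RT = T − R.
As a 6×12 matrix over Z this has rank 5, with invariant factors (1,1,1,1,1).

∂_2: C_2 → C_1 sends each 2-simplex [p,q,r] to [q,r] − [p,r] + [p,q]. For instance
  ∂QRU = RU − QU + QR,
  ∂QST = ST − QT + QS.
This gives a 12×6 integer matrix of rank 6; reducing to Smith normal form yields diagonal entries (1,1,1,1,1,1).

Now H_k = ker ∂_k / im ∂_{k+1}, so:

  H_0: rank C_0 − rank ∂_1 = 6 − 5 = 1, and the invariant factors of ∂_1 are all 1, so H_0 ≅ Z.
  H_1: rank ker ∂_1 − rank ∂_2 = (12 − 5) − 6 = 1, and the invariant factors of ∂_2 are all 1, so H_1 ≅ Z.
  H_2: rank ker ∂_2 − rank ∂_3 = (6 − 6) − 0 = 0, and there is no ∂_3, so H_2 ≅ 0.

Hence the Betti numbers are b_0 = 1, b_1 = 1, b_2 = 0.

b_0 = 1, b_1 = 1, b_2 = 0.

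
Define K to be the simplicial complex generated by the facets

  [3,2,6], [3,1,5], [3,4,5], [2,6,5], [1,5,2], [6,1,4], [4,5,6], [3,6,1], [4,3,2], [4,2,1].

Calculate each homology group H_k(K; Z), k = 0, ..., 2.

H_0 ≅ Z,  H_1 ≅ Z/2,  H_2 = 0.

We work with the vertex ordering 1 < 2 < 3 < 4 < 5 < 6. The simplices of K, each written with vertices in increasing order, are:

  0-simplices (6): [1], [2], [3], [4], [5], [6]
  1-simplices (15): [1,2], [1,3], [1,4], [1,5], [1,6], [2,3], [2,4], [2,5], [2,6], [3,4], [3,5], [3,6], [4,5], [4,6], [5,6]
  2-simplices (10): [1,2,4], [1,2,5], [1,3,5], [1,3,6], [1,4,6], [2,3,4], [2,3,6], [2,5,6], [3,4,5], [4,5,6]

giving chain groups C_0 ≅ Z^6, C_1 ≅ Z^15, C_2 ≅ Z^10.

∂_1: C_1 → C_0 is given by ∂[p,q] = [q] − [p]. For instance
  ∂[3,4] = [4] − [3].
This gives a 6×15 integer matrix of rank 5; reducing to Smith normal form yields diagonal entries (1,1,1,1,1).

The boundary map ∂_2: C_2 → C_1 sends each 2-simplex [p,q,r] to [q,r] − [p,r] + [p,q]. For instance
  ∂[1,3,5] = [3,5] − [1,5] + [1,3],
  ∂[1,4,6] = [4,6] − [1,6] + [1,4].
As a 15×10 matrix over Z this has rank 10, with invariant factors (1,1,1,1,1,1,1,1,1,2).

Reading off H_k = ker ∂_k / im ∂_{k+1}:

  H_0: rank C_0 − rank ∂_1 = 6 − 5 = 1, and the invariant factors of ∂_1 are all 1, so H_0 = Z.
  H_1: rank ker ∂_1 − rank ∂_2 = (15 − 5) − 10 = 0, and ∂_2 has invariant factor 2 > 1, so H_1 = Z/2.
  H_2: rank ker ∂_2 − rank ∂_3 = (10 − 10) − 0 = 0, and there is no ∂_3, so H_2 = 0.

(K is a triangulation of the real projective plane RP^2.)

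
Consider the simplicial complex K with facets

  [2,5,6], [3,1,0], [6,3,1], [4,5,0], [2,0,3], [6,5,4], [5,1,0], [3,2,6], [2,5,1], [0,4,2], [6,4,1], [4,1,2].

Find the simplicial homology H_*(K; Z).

Fix the vertex order 0 < 1 < 2 < 3 < 4 < 5 < 6 and write every simplex with vertices in increasing order. Then dim K = 2 and the simplices of K are:

  0-simplices (7): [0], [1], [2], [3], [4], [5], [6]
  1-simplices (18): [0,1], [0,2], [0,3], [0,4], [0,5], [1,2], [1,3], [1,4], [1,5], [1,6], [2,3], [2,4], [2,5], [2,6], [3,6], [4,5], [4,6], [5,6]
  2-simplices (12): [0,1,3], [0,1,5], [0,2,3], [0,2,4], [0,4,5], [1,2,4], [1,2,5], [1,3,6], [1,4,6], [2,3,6], [2,5,6], [4,5,6]

giving chain groups C_0 ≅ Z^7, C_1 ≅ Z^18, C_2 ≅ Z^12.

The boundary map ∂_1: C_1 → C_0 sends each edge [p,q] (with p < q) to q − p. For instance
  ∂[0,1] = [1] − [0].
The resulting 7×18 matrix has rank 6, and its Smith normal form has invariant factors (1,1,1,1,1,1).

∂_2: C_2 → C_1 sends each 2-simplex [p,q,r] to [q,r] − [p,r] + [p,q]. For instance
  ∂[0,2,3] = [2,3] − [0,3] + [0,2],
  ∂[2,5,6] = [5,6] − [2,6] + [2,5].
The resulting 18×12 matrix has rank 12, and its Smith normal form has invariant factors (1,1,1,1,1,1,1,1,1,1,1,2).

Computing H_k = (kernel of ∂_k) / (image of ∂_{k+1}):

  H_0: rank C_0 − rank ∂_1 = 7 − 6 = 1, and the invariant factors of ∂_1 are all 1, so H_0 = Z.
  H_1: rank ker ∂_1 − rank ∂_2 = (18 − 6) − 12 = 0, and ∂_2 has invariant factor 2 > 1, so H_1 = Z/2.
  H_2: rank ker ∂_2 − rank ∂_3 = (12 − 12) − 0 = 0, and there is no ∂_3, so H_2 = 0.

(K is a triangulation of the real projective plane RP^2.)

H_0 ≅ Z,  H_1 ≅ Z/2,  H_2 = 0.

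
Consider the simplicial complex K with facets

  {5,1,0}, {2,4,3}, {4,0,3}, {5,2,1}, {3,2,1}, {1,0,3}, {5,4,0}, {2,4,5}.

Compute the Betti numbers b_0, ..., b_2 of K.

b_0 = 1, b_1 = 0, b_2 = 1.

We work with the vertex ordering 0 < 1 < 2 < 3 < 4 < 5. The simplices of K, each written with vertices in increasing order, are:

  0-simplices (6): [0], [1], [2], [3], [4], [5]
  1-simplices (12): [0,1], [0,3], [0,4], [0,5], [1,2], [1,3], [1,5], [2,3], [2,4], [2,5], [3,4], [4,5]
  2-simplices (8): [0,1,3], [0,1,5], [0,3,4], [0,4,5], [1,2,3], [1,2,5], [2,3,4], [2,4,5]

giving chain groups C_0 ≅ Z^6, C_1 ≅ Z^12, C_2 ≅ Z^8.

The boundary map ∂_1: C_1 → C_0 is given by ∂[p,q] = [q] − [p].
This gives a 6×12 integer matrix of rank 5; reducing to Smith normal form yields diagonal entries (1,1,1,1,1).

Boundary ∂_2: C_2 → C_1 acts by ∂[p,q,r] = [q,r] − [p,r] + [p,q]. For instance
  ∂[2,3,4] = [3,4] − [2,4] + [2,3],
  ∂[1,2,5] = [2,5] − [1,5] + [1,2].
As a 12×8 matrix over Z this has rank 7, with invariant factors (1,1,1,1,1,1,1).

Now H_k = ker ∂_k / im ∂_{k+1}, so:

  H_0: rank C_0 − rank ∂_1 = 6 − 5 = 1, and the invariant factors of ∂_1 are all 1, so H_0 ≅ Z.
  H_1: rank ker ∂_1 − rank ∂_2 = (12 − 5) − 7 = 0, and the invariant factors of ∂_2 are all 1, so H_1 ≅ 0.
  H_2: rank ker ∂_2 − rank ∂_3 = (8 − 7) − 0 = 1, and there is no ∂_3, so H_2 ≅ Z.

Hence the Betti numbers are b_0 = 1, b_1 = 0, b_2 = 1.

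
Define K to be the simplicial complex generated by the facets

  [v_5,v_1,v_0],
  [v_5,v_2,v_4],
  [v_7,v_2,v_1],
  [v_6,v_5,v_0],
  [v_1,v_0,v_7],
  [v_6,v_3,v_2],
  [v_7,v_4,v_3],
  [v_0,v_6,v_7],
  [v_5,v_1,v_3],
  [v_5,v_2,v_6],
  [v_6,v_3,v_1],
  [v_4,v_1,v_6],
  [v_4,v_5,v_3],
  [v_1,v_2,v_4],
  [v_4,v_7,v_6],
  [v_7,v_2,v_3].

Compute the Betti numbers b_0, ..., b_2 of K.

We work with the vertex ordering v_0 < v_1 < v_2 < v_3 < v_4 < v_5 < v_6 < v_7. The simplices of K, each written with vertices in increasing order, are:

  0-simplices (8): [v_0], [v_1], [v_2], [v_3], [v_4], [v_5], [v_6], [v_7]
  1-simplices (24): (24 of them)
  2-simplices (16): (16 of them)

Hence C_0 ≅ Z^8, C_1 ≅ Z^24, C_2 ≅ Z^16.

The boundary map ∂_1: C_1 → C_0 sends each edge [p,q] (with p < q) to q − p. For instance
  ∂[v_2,v_3] = [v_3] − [v_2].
As a 8×24 matrix over Z this has rank 7, with invariant factors (1,1,1,1,1,1,1).

∂_2: C_2 → C_1 sends each 2-simplex [p,q,r] to [q,r] − [p,r] + [p,q]. For instance
  ∂[v_2,v_4,v_5] = [v_4,v_5] − [v_2,v_5] + [v_2,v_4],
  ∂[v_4,v_6,v_7] = [v_6,v_7] − [v_4,v_7] + [v_4,v_6].
The resulting 24×16 matrix has rank 15, and its Smith normal form has invariant factors (1,1,1,1,1,1,1,1,1,1,1,1,1,1,1).

From H_k ≅ ker(∂_k) / im(∂_{k+1}) we obtain:

  H_0: rank C_0 − rank ∂_1 = 8 − 7 = 1, and the invariant factors of ∂_1 are all 1, so H_0 ≅ Z.
  H_1: rank ker ∂_1 − rank ∂_2 = (24 − 7) − 15 = 2, and the invariant factors of ∂_2 are all 1, so H_1 ≅ Z^2.
  H_2: rank ker ∂_2 − rank ∂_3 = (16 − 15) − 0 = 1, and there is no ∂_3, so H_2 ≅ Z.

Hence the Betti numbers are b_0 = 1, b_1 = 2, b_2 = 1.

b_0 = 1, b_1 = 2, b_2 = 1.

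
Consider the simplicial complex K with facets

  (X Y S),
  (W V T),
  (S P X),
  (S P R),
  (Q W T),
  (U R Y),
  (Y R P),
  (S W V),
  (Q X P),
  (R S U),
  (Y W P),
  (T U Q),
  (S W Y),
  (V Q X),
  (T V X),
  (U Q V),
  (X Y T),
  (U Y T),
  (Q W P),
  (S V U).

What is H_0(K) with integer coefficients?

Fix the vertex order P < Q < R < S < T < U < V < W < X < Y and write every simplex with vertices in increasing order. Then dim K = 2 and the simplices of K are:

  0-simplices (10): P, Q, R, S, T, U, V, W, X, Y
  1-simplices (30): PQ, PR, PS, PW, PX, PY, QT, QU, QV, QW, QX, RS, RU, RY, SU, SV, SW, SX, SY, TU, TV, TW, TX, TY, UV, UY, VW, VX, WY, XY
  2-simplices (20): PQW, PQX, PRS, PRY, PSX, PWY, QTU, QTW, QUV, QVX, RSU, RUY, SUV, SVW, SWY, SXY, TUY, TVW, TVX, TXY

Hence C_0 ≅ Z^10, C_1 ≅ Z^30, C_2 ≅ Z^20.

∂_1: C_1 → C_0 is given by ∂[p,q] = [q] − [p]. For instance
  ∂SY = Y − S.
The resulting 10×30 matrix has rank 9, and its Smith normal form has invariant factors (1,1,1,1,1,1,1,1,1).

The boundary map ∂_2: C_2 → C_1 maps a triangle to the signed sum of its edges. For instance
  ∂QTW = TW − QW + QT,
  ∂RUY = UY − RY + RU.
The 30×20 boundary matrix has rank 20 and Smith normal form diag(1,1,1,1,1,1,1,1,1,1,1,1,1,1,1,1,1,1,1,2).

Reading off H_k = ker ∂_k / im ∂_{k+1}:

  H_0: rank C_0 − rank ∂_1 = 10 − 9 = 1, and the invariant factors of ∂_1 are all 1, so H_0 = Z.

(K is a triangulation of the Klein bottle.)

H_0 = Z.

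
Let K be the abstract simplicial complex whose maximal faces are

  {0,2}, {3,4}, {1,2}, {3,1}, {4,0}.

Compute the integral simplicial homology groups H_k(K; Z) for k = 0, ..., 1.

H_0 ≅ Z,  H_1 ≅ Z.

Order the vertices as 0 < 1 < 2 < 3 < 4. Listing each simplex with vertices in this order, K has dimension 1 with simplices:

  0-simplices (5): [0], [1], [2], [3], [4]
  1-simplices (5): [0,2], [0,4], [1,2], [1,3], [3,4]

Hence C_0 ≅ Z^5, C_1 ≅ Z^5.

Boundary ∂_1: C_1 → C_0 is given by ∂[p,q] = [q] − [p]. For instance
  ∂[0,4] = [4] − [0].
This gives a 5×5 integer matrix of rank 4; reducing to Smith normal form yields diagonal entries (1,1,1,1).

Now H_k = ker ∂_k / im ∂_{k+1}, so:

  H_0: rank C_0 − rank ∂_1 = 5 − 4 = 1, and the invariant factors of ∂_1 are all 1, so H_0 ≅ Z.
  H_1: rank ker ∂_1 − rank ∂_2 = (5 − 4) − 0 = 1, and there is no ∂_2, so H_1 ≅ Z.

(K is a triangulation of the circle S^1.)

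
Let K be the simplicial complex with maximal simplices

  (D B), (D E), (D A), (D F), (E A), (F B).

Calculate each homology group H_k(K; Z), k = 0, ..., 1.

H_0 = Z,  H_1 = Z^2.

We work with the vertex ordering A < B < D < E < F. The simplices of K, each written with vertices in increasing order, are:

  0-simplices (5): A, B, D, E, F
  1-simplices (6): AD, AE, BD, BF, DE, DF

giving chain groups C_0 ≅ Z^5, C_1 ≅ Z^6.

The boundary map ∂_1: C_1 → C_0 is given by ∂[p,q] = [q] − [p].
The resulting 5×6 matrix has rank 4, and its Smith normal form has invariant factors (1,1,1,1).

Reading off H_k = ker ∂_k / im ∂_{k+1}:

  H_0: rank C_0 − rank ∂_1 = 5 − 4 = 1, and the invariant factors of ∂_1 are all 1, so H_0 = Z.
  H_1: rank ker ∂_1 − rank ∂_2 = (6 − 4) − 0 = 2, and there is no ∂_2, so H_1 = Z^2.

As a check, the Euler characteristic is 5 − 6 = -1, which agrees with 1 − 2 = -1.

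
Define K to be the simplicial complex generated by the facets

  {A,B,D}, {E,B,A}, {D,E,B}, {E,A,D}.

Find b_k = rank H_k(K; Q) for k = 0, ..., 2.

Fix the vertex order A < B < D < E and write every simplex with vertices in increasing order. Then dim K = 2 and the simplices of K are:

  0-simplices (4): A, B, D, E
  1-simplices (6): AB, AD, AE, BD, BE, DE
  2-simplices (4): ABD, ABE, ADE, BDE

Hence C_0 ≅ Z^4, C_1 ≅ Z^6, C_2 ≅ Z^4.

The boundary map ∂_1: C_1 → C_0 maps an edge to its endpoints' difference, ∂[p,q] = q − p. For instance
  ∂DE = E − D.
This gives a 4×6 integer matrix of rank 3; reducing to Smith normal form yields diagonal entries (1,1,1).

The boundary map ∂_2: C_2 → C_1 acts by ∂[p,q,r] = [q,r] − [p,r] + [p,q]. For instance
  ∂ABD = BD − AD + AB,
  ∂ADE = DE − AE + AD.
The resulting 6×4 matrix has rank 3, and its Smith normal form has invariant factors (1,1,1).

Reading off H_k = ker ∂_k / im ∂_{k+1}:

  H_0: rank C_0 − rank ∂_1 = 4 − 3 = 1, and the invariant factors of ∂_1 are all 1, so H_0 = Z.
  H_1: rank ker ∂_1 − rank ∂_2 = (6 − 3) − 3 = 0, and the invariant factors of ∂_2 are all 1, so H_1 = 0.
  H_2: rank ker ∂_2 − rank ∂_3 = (4 − 3) − 0 = 1, and there is no ∂_3, so H_2 = Z.

(K is a triangulation of the 2-sphere S^2.)

Hence the Betti numbers are b_0 = 1, b_1 = 0, b_2 = 1.

b_0 = 1, b_1 = 0, b_2 = 1.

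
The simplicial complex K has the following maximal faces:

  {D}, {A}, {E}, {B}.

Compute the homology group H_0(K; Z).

Order the vertices as A < B < D < E. Listing each simplex with vertices in this order, K has dimension 0 with simplices:

  0-simplices (4): A, B, D, E

Hence C_0 ≅ Z^4.

Reading off H_k = ker ∂_k / im ∂_{k+1}:

  H_0: rank C_0 − rank ∂_1 = 4 − 0 = 4, and there is no ∂_1, so H_0 ≅ Z^4.

H_0 ≅ Z^4.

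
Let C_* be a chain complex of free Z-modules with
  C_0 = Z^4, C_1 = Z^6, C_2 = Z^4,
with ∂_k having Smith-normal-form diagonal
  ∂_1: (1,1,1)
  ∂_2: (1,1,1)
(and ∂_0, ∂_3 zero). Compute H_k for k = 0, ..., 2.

H_0: b_0 = 4 − 0 − 3 = 1; torsion from ∂_1 factors > 1: none. So H_0 ≅ Z.
H_1: b_1 = 6 − 3 − 3 = 0; torsion from ∂_2 factors > 1: none. So H_1 ≅ 0.
H_2: b_2 = 4 − 3 − 0 = 1; torsion from ∂_3 factors > 1: none. So H_2 ≅ Z.

H_0 ≅ Z,  H_1 = 0,  H_2 ≅ Z.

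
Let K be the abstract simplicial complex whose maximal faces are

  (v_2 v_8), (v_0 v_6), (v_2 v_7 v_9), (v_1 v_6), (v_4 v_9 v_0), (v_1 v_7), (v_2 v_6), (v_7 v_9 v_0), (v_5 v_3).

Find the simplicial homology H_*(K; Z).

We work with the vertex ordering v_0 < v_1 < v_2 < v_3 < v_4 < v_5 < v_6 < v_7 < v_8 < v_9. The simplices of K, each written with vertices in increasing order, are:

  0-simplices (10): [v_0], [v_1], [v_2], [v_3], [v_4], [v_5], [v_6], [v_7], [v_8], [v_9]
  1-simplices (13): [v_0,v_4], [v_0,v_6], [v_0,v_7], [v_0,v_9], [v_1,v_6], [v_1,v_7], [v_2,v_6], [v_2,v_7], [v_2,v_8], [v_2,v_9], [v_3,v_5], [v_4,v_9], [v_7,v_9]
  2-simplices (3): [v_0,v_4,v_9], [v_0,v_7,v_9], [v_2,v_7,v_9]

giving chain groups C_0 ≅ Z^10, C_1 ≅ Z^13, C_2 ≅ Z^3.

∂_1: C_1 → C_0 is given by ∂[p,q] = [q] − [p]. For instance
  ∂[v_2,v_8] = [v_8] − [v_2].
As a 10×13 matrix over Z this has rank 8, with invariant factors (1,1,1,1,1,1,1,1).

The boundary map ∂_2: C_2 → C_1 sends each 2-simplex [p,q,r] to [q,r] − [p,r] + [p,q]. For instance
  ∂[v_0,v_4,v_9] = [v_4,v_9] − [v_0,v_9] + [v_0,v_4],
  ∂[v_2,v_7,v_9] = [v_7,v_9] − [v_2,v_9] + [v_2,v_7].
As a 13×3 matrix over Z this has rank 3, with invariant factors (1,1,1).

Now H_k = ker ∂_k / im ∂_{k+1}, so:

  H_0: rank C_0 − rank ∂_1 = 10 − 8 = 2, and the invariant factors of ∂_1 are all 1, so H_0 = Z^2.
  H_1: rank ker ∂_1 − rank ∂_2 = (13 − 8) − 3 = 2, and the invariant factors of ∂_2 are all 1, so H_1 = Z^2.
  H_2: rank ker ∂_2 − rank ∂_3 = (3 − 3) − 0 = 0, and there is no ∂_3, so H_2 = 0.

As a check, the Euler characteristic is 10 − 13 + 3 = 0, which agrees with 2 − 2 + 0 = 0.

H_0 ≅ Z^2,  H_1 ≅ Z^2,  H_2 = 0.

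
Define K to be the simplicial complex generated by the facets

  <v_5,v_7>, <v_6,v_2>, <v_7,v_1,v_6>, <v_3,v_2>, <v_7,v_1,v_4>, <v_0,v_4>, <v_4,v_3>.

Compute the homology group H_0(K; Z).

Fix the vertex order v_0 < v_1 < v_2 < v_3 < v_4 < v_5 < v_6 < v_7 and write every simplex with vertices in increasing order. Then dim K = 2 and the simplices of K are:

  0-simplices (8): [v_0], [v_1], [v_2], [v_3], [v_4], [v_5], [v_6], [v_7]
  1-simplices (10): [v_0,v_4], [v_1,v_4], [v_1,v_6], [v_1,v_7], [v_2,v_3], [v_2,v_6], [v_3,v_4], [v_4,v_7], [v_5,v_7], [v_6,v_7]
  2-simplices (2): [v_1,v_4,v_7], [v_1,v_6,v_7]

giving chain groups C_0 ≅ Z^8, C_1 ≅ Z^10, C_2 ≅ Z^2.

∂_1: C_1 → C_0 sends each edge [p,q] (with p < q) to q − p. For instance
  ∂[v_1,v_4] = [v_4] − [v_1].
The 8×10 boundary matrix has rank 7 and Smith normal form diag(1,1,1,1,1,1,1).

∂_2: C_2 → C_1 acts by ∂[p,q,r] = [q,r] − [p,r] + [p,q]. For instance
  ∂[v_1,v_6,v_7] = [v_6,v_7] − [v_1,v_7] + [v_1,v_6],
  ∂[v_1,v_4,v_7] = [v_4,v_7] − [v_1,v_7] + [v_1,v_4].
The 10×2 boundary matrix has rank 2 and Smith normal form diag(1,1).

Computing H_k = (kernel of ∂_k) / (image of ∂_{k+1}):

  H_0: rank C_0 − rank ∂_1 = 8 − 7 = 1, and the invariant factors of ∂_1 are all 1, so H_0 = Z.

H_0 = Z.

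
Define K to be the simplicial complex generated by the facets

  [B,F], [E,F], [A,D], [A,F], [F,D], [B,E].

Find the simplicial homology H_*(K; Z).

H_0 ≅ Z,  H_1 ≅ Z^2.

K has 5 vertices, 6 edges.
rank ∂_0 = 0, rank ∂_1 = 4 ⇒ b_0 = 5 − 0 − 4 = 1; all invariant factors of ∂_1 are 1 so no torsion. So H_0 ≅ Z.
rank ∂_1 = 4, rank ∂_2 = 0 ⇒ b_1 = 6 − 4 − 0 = 2. So H_1 ≅ Z^2.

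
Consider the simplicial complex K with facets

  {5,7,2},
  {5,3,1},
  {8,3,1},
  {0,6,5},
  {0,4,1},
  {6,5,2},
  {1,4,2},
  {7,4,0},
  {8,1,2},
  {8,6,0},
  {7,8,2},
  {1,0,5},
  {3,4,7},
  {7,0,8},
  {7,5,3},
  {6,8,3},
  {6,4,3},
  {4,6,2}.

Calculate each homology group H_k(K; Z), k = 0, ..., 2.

Take the total order 0 < 1 < 2 < 3 < 4 < 5 < 6 < 7 < 8 on the vertex set. Then K (dimension 2) consists of the simplices:

  0-simplices (9): [0], [1], [2], [3], [4], [5], [6], [7], [8]
  1-simplices (27): (27 of them)
  2-simplices (18): [0,1,4], [0,1,5], [0,4,7], [0,5,6], [0,6,8], [0,7,8], [1,2,4], [1,2,8], [1,3,5], [1,3,8], [2,4,6], [2,5,6], [2,5,7], [2,7,8], [3,4,6], [3,4,7], [3,5,7], [3,6,8]

giving chain groups C_0 ≅ Z^9, C_1 ≅ Z^27, C_2 ≅ Z^18.

The boundary map ∂_1: C_1 → C_0 is given by ∂[p,q] = [q] − [p]. For instance
  ∂[1,4] = [4] − [1].
As a 9×27 matrix over Z this has rank 8, with invariant factors (1,1,1,1,1,1,1,1).

∂_2: C_2 → C_1 maps a triangle to the signed sum of its edges. For instance
  ∂[0,1,4] = [1,4] − [0,4] + [0,1],
  ∂[1,3,5] = [3,5] − [1,5] + [1,3].
As a 27×18 matrix over Z this has rank 17, with invariant factors (1,1,1,1,1,1,1,1,1,1,1,1,1,1,1,1,1).

Computing H_k = (kernel of ∂_k) / (image of ∂_{k+1}):

  H_0: rank C_0 − rank ∂_1 = 9 − 8 = 1, and the invariant factors of ∂_1 are all 1, so H_0 ≅ Z.
  H_1: rank ker ∂_1 − rank ∂_2 = (27 − 8) − 17 = 2, and the invariant factors of ∂_2 are all 1, so H_1 ≅ Z^2.
  H_2: rank ker ∂_2 − rank ∂_3 = (18 − 17) − 0 = 1, and there is no ∂_3, so H_2 ≅ Z.

As a check, the Euler characteristic is 9 − 27 + 18 = 0, which agrees with 1 − 2 + 1 = 0.

H_0 ≅ Z,  H_1 ≅ Z^2,  H_2 ≅ Z.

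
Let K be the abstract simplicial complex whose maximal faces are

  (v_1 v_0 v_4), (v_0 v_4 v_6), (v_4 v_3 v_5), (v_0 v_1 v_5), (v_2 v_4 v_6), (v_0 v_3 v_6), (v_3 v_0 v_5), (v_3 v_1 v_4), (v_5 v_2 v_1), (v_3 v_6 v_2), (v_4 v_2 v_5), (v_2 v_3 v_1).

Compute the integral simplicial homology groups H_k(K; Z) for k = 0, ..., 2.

H_0 ≅ Z,  H_1 ≅ Z/2,  H_2 = 0.

Order the vertices as v_0 < v_1 < v_2 < v_3 < v_4 < v_5 < v_6. Listing each simplex with vertices in this order, K has dimension 2 with simplices:

  0-simplices (7): [v_0], [v_1], [v_2], [v_3], [v_4], [v_5], [v_6]
  1-simplices (18): (18 of them)
  2-simplices (12): (12 of them)

so the chain groups are C_0 ≅ Z^7, C_1 ≅ Z^18, C_2 ≅ Z^12.

∂_1: C_1 → C_0 sends each edge [p,q] (with p < q) to q − p. For instance
  ∂[v_0,v_4] = [v_4] − [v_0].
The 7×18 boundary matrix has rank 6 and Smith normal form diag(1,1,1,1,1,1).

∂_2: C_2 → C_1 sends each 2-simplex [p,q,r] to [q,r] − [p,r] + [p,q]. For instance
  ∂[v_1,v_3,v_4] = [v_3,v_4] − [v_1,v_4] + [v_1,v_3],
  ∂[v_0,v_1,v_4] = [v_1,v_4] − [v_0,v_4] + [v_0,v_1].
The 18×12 boundary matrix has rank 12 and Smith normal form diag(1,1,1,1,1,1,1,1,1,1,1,2).

Now H_k = ker ∂_k / im ∂_{k+1}, so:

  H_0: rank C_0 − rank ∂_1 = 7 − 6 = 1, and the invariant factors of ∂_1 are all 1, so H_0 ≅ Z.
  H_1: rank ker ∂_1 − rank ∂_2 = (18 − 6) − 12 = 0, and ∂_2 has invariant factor 2 > 1, so H_1 ≅ Z/2.
  H_2: rank ker ∂_2 − rank ∂_3 = (12 − 12) − 0 = 0, and there is no ∂_3, so H_2 ≅ 0.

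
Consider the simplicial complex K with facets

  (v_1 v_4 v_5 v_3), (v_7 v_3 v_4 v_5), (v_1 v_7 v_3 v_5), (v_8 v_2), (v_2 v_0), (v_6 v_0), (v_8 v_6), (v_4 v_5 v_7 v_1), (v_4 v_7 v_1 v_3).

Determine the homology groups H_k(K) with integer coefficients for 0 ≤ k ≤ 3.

Fix the vertex order v_0 < v_1 < v_2 < v_3 < v_4 < v_5 < v_6 < v_7 < v_8 and write every simplex with vertices in increasing order. Then dim K = 3 and the simplices of K are:

  0-simplices (9): [v_0], [v_1], [v_2], [v_3], [v_4], [v_5], [v_6], [v_7], [v_8]
  1-simplices (14): [v_0,v_2], [v_0,v_6], [v_1,v_3], [v_1,v_4], [v_1,v_5], [v_1,v_7], [v_2,v_8], [v_3,v_4], [v_3,v_5], [v_3,v_7], [v_4,v_5], [v_4,v_7], [v_5,v_7], [v_6,v_8]
  2-simplices (10): [v_1,v_3,v_4], [v_1,v_3,v_5], [v_1,v_3,v_7], [v_1,v_4,v_5], [v_1,v_4,v_7], [v_1,v_5,v_7], [v_3,v_4,v_5], [v_3,v_4,v_7], [v_3,v_5,v_7], [v_4,v_5,v_7]
  3-simplices (5): [v_1,v_3,v_4,v_5], [v_1,v_3,v_4,v_7], [v_1,v_3,v_5,v_7], [v_1,v_4,v_5,v_7], [v_3,v_4,v_5,v_7]

so the chain groups are C_0 ≅ Z^9, C_1 ≅ Z^14, C_2 ≅ Z^10, C_3 ≅ Z^5.

Boundary ∂_1: C_1 → C_0 is given by ∂[p,q] = [q] − [p].
The resulting 9×14 matrix has rank 7, and its Smith normal form has invariant factors (1,1,1,1,1,1,1).

Boundary ∂_2: C_2 → C_1 sends each 2-simplex [p,q,r] to [q,r] − [p,r] + [p,q]. For instance
  ∂[v_3,v_4,v_5] = [v_4,v_5] − [v_3,v_5] + [v_3,v_4],
  ∂[v_1,v_3,v_4] = [v_3,v_4] − [v_1,v_4] + [v_1,v_3].
The 14×10 boundary matrix has rank 6 and Smith normal form diag(1,1,1,1,1,1).

The boundary map ∂_3: C_3 → C_2 sends each 3-simplex σ to the alternating sum Σ_i (−1)^i (σ with its i-th vertex removed). For instance
  ∂[v_1,v_3,v_5,v_7] = [v_3,v_5,v_7] − [v_1,v_5,v_7] + [v_1,v_3,v_7] − [v_1,v_3,v_5],
  ∂[v_1,v_4,v_5,v_7] = [v_4,v_5,v_7] − [v_1,v_5,v_7] + [v_1,v_4,v_7] − [v_1,v_4,v_5].
As a 10×5 matrix over Z this has rank 4, with invariant factors (1,1,1,1).

From H_k ≅ ker(∂_k) / im(∂_{k+1}) we obtain:

  H_0: rank C_0 − rank ∂_1 = 9 − 7 = 2, and the invariant factors of ∂_1 are all 1, so H_0 ≅ Z^2.
  H_1: rank ker ∂_1 − rank ∂_2 = (14 − 7) − 6 = 1, and the invariant factors of ∂_2 are all 1, so H_1 ≅ Z.
  H_2: rank ker ∂_2 − rank ∂_3 = (10 − 6) − 4 = 0, and the invariant factors of ∂_3 are all 1, so H_2 ≅ 0.
  H_3: rank ker ∂_3 − rank ∂_4 = (5 − 4) − 0 = 1, and there is no ∂_4, so H_3 ≅ Z.

(K is a triangulation of the disjoint union of the circle S^1 and the 3-sphere S^3.)

H_0 ≅ Z^2,  H_1 ≅ Z,  H_2 = 0,  H_3 ≅ Z.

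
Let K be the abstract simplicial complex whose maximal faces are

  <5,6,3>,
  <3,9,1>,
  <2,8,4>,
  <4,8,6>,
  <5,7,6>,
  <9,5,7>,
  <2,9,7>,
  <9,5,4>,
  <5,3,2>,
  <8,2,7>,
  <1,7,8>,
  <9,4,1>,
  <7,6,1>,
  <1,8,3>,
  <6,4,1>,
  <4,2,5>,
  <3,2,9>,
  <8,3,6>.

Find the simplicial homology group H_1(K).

H_1 = Z ⊕ Z/2.

Order the vertices as 1 < 2 < 3 < 4 < 5 < 6 < 7 < 8 < 9. Listing each simplex with vertices in this order, K has dimension 2 with simplices:

  0-simplices (9): [1], [2], [3], [4], [5], [6], [7], [8], [9]
  1-simplices (27): (27 of them)
  2-simplices (18): [1,3,8], [1,3,9], [1,4,6], [1,4,9], [1,6,7], [1,7,8], [2,3,5], [2,3,9], [2,4,5], [2,4,8], [2,7,8], [2,7,9], [3,5,6], [3,6,8], [4,5,9], [4,6,8], [5,6,7], [5,7,9]

giving chain groups C_0 ≅ Z^9, C_1 ≅ Z^27, C_2 ≅ Z^18.

The boundary map ∂_1: C_1 → C_0 sends each edge [p,q] (with p < q) to q − p. For instance
  ∂[7,9] = [9] − [7].
This gives a 9×27 integer matrix of rank 8; reducing to Smith normal form yields diagonal entries (1,1,1,1,1,1,1,1).

∂_2: C_2 → C_1 maps a triangle to the signed sum of its edges. For instance
  ∂[5,6,7] = [6,7] − [5,7] + [5,6],
  ∂[2,7,8] = [7,8] − [2,8] + [2,7].
The 27×18 boundary matrix has rank 18 and Smith normal form diag(1,1,1,1,1,1,1,1,1,1,1,1,1,1,1,1,1,2).

From H_k ≅ ker(∂_k) / im(∂_{k+1}) we obtain:

  H_1: rank ker ∂_1 − rank ∂_2 = (27 − 8) − 18 = 1, and ∂_2 has invariant factor 2 > 1, so H_1 ≅ Z ⊕ Z/2.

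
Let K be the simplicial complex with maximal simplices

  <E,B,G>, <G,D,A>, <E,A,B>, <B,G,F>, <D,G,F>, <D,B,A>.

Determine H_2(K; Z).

Fix the vertex order A < B < D < E < F < G and write every simplex with vertices in increasing order. Then dim K = 2 and the simplices of K are:

  0-simplices (6): A, B, D, E, F, G
  1-simplices (12): AB, AD, AE, AG, BD, BE, BF, BG, DF, DG, EG, FG
  2-simplices (6): ABD, ABE, ADG, BEG, BFG, DFG

giving chain groups C_0 ≅ Z^6, C_1 ≅ Z^12, C_2 ≅ Z^6.

The boundary map ∂_1: C_1 → C_0 is given by ∂[p,q] = [q] − [p].
The resulting 6×12 matrix has rank 5, and its Smith normal form has invariant factors (1,1,1,1,1).

Boundary ∂_2: C_2 → C_1 sends each 2-simplex [p,q,r] to [q,r] − [p,r] + [p,q]. For instance
  ∂BFG = FG − BG + BF,
  ∂DFG = FG − DG + DF.
The resulting 12×6 matrix has rank 6, and its Smith normal form has invariant factors (1,1,1,1,1,1).

Reading off H_k = ker ∂_k / im ∂_{k+1}:

  H_2: rank ker ∂_2 − rank ∂_3 = (6 − 6) − 0 = 0, and there is no ∂_3, so H_2 ≅ 0.

H_2 = 0.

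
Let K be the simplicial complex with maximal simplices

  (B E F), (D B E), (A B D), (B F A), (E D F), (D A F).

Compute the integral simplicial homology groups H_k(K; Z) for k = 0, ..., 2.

Fix the vertex order A < B < D < E < F and write every simplex with vertices in increasing order. Then dim K = 2 and the simplices of K are:

  0-simplices (5): A, B, D, E, F
  1-simplices (9): AB, AD, AF, BD, BE, BF, DE, DF, EF
  2-simplices (6): ABD, ABF, ADF, BDE, BEF, DEF

Hence C_0 ≅ Z^5, C_1 ≅ Z^9, C_2 ≅ Z^6.

∂_1: C_1 → C_0 sends each edge [p,q] (with p < q) to q − p. For instance
  ∂AB = B − A.
This gives a 5×9 integer matrix of rank 4; reducing to Smith normal form yields diagonal entries (1,1,1,1).

The boundary map ∂_2: C_2 → C_1 sends each 2-simplex [p,q,r] to [q,r] − [p,r] + [p,q]. For instance
  ∂DEF = EF − DF + DE,
  ∂BDE = DE − BE + BD.
This gives a 9×6 integer matrix of rank 5; reducing to Smith normal form yields diagonal entries (1,1,1,1,1).

Now H_k = ker ∂_k / im ∂_{k+1}, so:

  H_0: rank C_0 − rank ∂_1 = 5 − 4 = 1, and the invariant factors of ∂_1 are all 1, so H_0 = Z.
  H_1: rank ker ∂_1 − rank ∂_2 = (9 − 4) − 5 = 0, and the invariant factors of ∂_2 are all 1, so H_1 = 0.
  H_2: rank ker ∂_2 − rank ∂_3 = (6 − 5) − 0 = 1, and there is no ∂_3, so H_2 = Z.

(K is a triangulation of the 2-sphere S^2.)

H_0 = Z,  H_1 = 0,  H_2 = Z.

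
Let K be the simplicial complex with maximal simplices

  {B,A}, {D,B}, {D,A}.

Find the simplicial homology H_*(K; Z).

H_0 = Z,  H_1 = Z.

Fix the vertex order A < B < D and write every simplex with vertices in increasing order. Then dim K = 1 and the simplices of K are:

  0-simplices (3): A, B, D
  1-simplices (3): AB, AD, BD

so the chain groups are C_0 ≅ Z^3, C_1 ≅ Z^3.

Boundary ∂_1: C_1 → C_0 sends each edge [p,q] (with p < q) to q − p.
The 3×3 boundary matrix has rank 2 and Smith normal form diag(1,1).

Computing H_k = (kernel of ∂_k) / (image of ∂_{k+1}):

  H_0: rank C_0 − rank ∂_1 = 3 − 2 = 1, and the invariant factors of ∂_1 are all 1, so H_0 = Z.
  H_1: rank ker ∂_1 − rank ∂_2 = (3 − 2) − 0 = 1, and there is no ∂_2, so H_1 = Z.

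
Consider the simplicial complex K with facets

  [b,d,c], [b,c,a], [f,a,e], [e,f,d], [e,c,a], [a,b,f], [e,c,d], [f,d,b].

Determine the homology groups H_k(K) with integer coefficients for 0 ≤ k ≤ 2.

H_0 = Z,  H_1 = 0,  H_2 = Z.

Take the total order a < b < c < d < e < f on the vertex set. Then K (dimension 2) consists of the simplices:

  0-simplices (6): a, b, c, d, e, f
  1-simplices (12): ab, ac, ae, af, bc, bd, bf, cd, ce, de, df, ef
  2-simplices (8): abc, abf, ace, aef, bcd, bdf, cde, def

Hence C_0 ≅ Z^6, C_1 ≅ Z^12, C_2 ≅ Z^8.

The boundary map ∂_1: C_1 → C_0 maps an edge to its endpoints' difference, ∂[p,q] = q − p.
The 6×12 boundary matrix has rank 5 and Smith normal form diag(1,1,1,1,1).

The boundary map ∂_2: C_2 → C_1 maps a triangle to the signed sum of its edges. For instance
  ∂def = ef − df + de,
  ∂bdf = df − bf + bd.
The resulting 12×8 matrix has rank 7, and its Smith normal form has invariant factors (1,1,1,1,1,1,1).

Computing H_k = (kernel of ∂_k) / (image of ∂_{k+1}):

  H_0: rank C_0 − rank ∂_1 = 6 − 5 = 1, and the invariant factors of ∂_1 are all 1, so H_0 ≅ Z.
  H_1: rank ker ∂_1 − rank ∂_2 = (12 − 5) − 7 = 0, and the invariant factors of ∂_2 are all 1, so H_1 ≅ 0.
  H_2: rank ker ∂_2 − rank ∂_3 = (8 − 7) − 0 = 1, and there is no ∂_3, so H_2 ≅ Z.

As a check, the Euler characteristic is 6 − 12 + 8 = 2, which agrees with 1 − 0 + 1 = 2.
(K is a triangulation of the 2-sphere S^2.)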